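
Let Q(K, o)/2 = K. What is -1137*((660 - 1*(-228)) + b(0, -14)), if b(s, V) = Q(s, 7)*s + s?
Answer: -1009656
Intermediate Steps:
Q(K, o) = 2*K
b(s, V) = s + 2*s² (b(s, V) = (2*s)*s + s = 2*s² + s = s + 2*s²)
-1137*((660 - 1*(-228)) + b(0, -14)) = -1137*((660 - 1*(-228)) + 0*(1 + 2*0)) = -1137*((660 + 228) + 0*(1 + 0)) = -1137*(888 + 0*1) = -1137*(888 + 0) = -1137*888 = -1009656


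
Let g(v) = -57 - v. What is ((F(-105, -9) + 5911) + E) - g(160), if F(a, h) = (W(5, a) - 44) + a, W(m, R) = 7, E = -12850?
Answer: -6864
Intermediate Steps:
F(a, h) = -37 + a (F(a, h) = (7 - 44) + a = -37 + a)
((F(-105, -9) + 5911) + E) - g(160) = (((-37 - 105) + 5911) - 12850) - (-57 - 1*160) = ((-142 + 5911) - 12850) - (-57 - 160) = (5769 - 12850) - 1*(-217) = -7081 + 217 = -6864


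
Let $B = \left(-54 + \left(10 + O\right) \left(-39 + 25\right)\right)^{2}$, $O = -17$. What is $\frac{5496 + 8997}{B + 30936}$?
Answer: $\frac{14493}{32872} \approx 0.44089$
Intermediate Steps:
$B = 1936$ ($B = \left(-54 + \left(10 - 17\right) \left(-39 + 25\right)\right)^{2} = \left(-54 - -98\right)^{2} = \left(-54 + 98\right)^{2} = 44^{2} = 1936$)
$\frac{5496 + 8997}{B + 30936} = \frac{5496 + 8997}{1936 + 30936} = \frac{14493}{32872}$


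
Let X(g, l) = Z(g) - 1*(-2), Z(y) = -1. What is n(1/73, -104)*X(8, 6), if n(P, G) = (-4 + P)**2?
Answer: 84681/5329 ≈ 15.891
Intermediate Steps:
X(g, l) = 1 (X(g, l) = -1 - 1*(-2) = -1 + 2 = 1)
n(1/73, -104)*X(8, 6) = (-4 + 1/73)**2*1 = (-291/73)**2*1 = (84681/5329)*1 = 84681/5329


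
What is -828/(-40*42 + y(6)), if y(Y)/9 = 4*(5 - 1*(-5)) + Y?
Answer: 138/211 ≈ 0.65403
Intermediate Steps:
y(Y) = 360 + 9*Y (y(Y) = 9*(4*(5 - 1*(-5)) + Y) = 9*(4*(5 + 5) + Y) = 9*(4*10 + Y) = 9*(40 + Y) = 360 + 9*Y)
-828/(-40*42 + y(6)) = -828/(-40*42 + (360 + 9*6)) = -828/(-1680 + (360 + 54)) = -828/(-1680 + 414) = -828/(-1266) = -828*(-1/1266) = 138/211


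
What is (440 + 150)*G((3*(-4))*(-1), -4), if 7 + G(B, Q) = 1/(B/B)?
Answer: -3540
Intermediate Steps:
G(B, Q) = -6 (G(B, Q) = -7 + 1/(B/B) = -7 + 1/1 = -7 + 1 = -6)
(440 + 150)*G((3*(-4))*(-1), -4) = (440 + 150)*(-6) = 590*(-6) = -3540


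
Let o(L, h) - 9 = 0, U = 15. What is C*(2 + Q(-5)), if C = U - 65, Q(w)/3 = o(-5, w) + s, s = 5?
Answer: -2200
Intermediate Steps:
o(L, h) = 9 (o(L, h) = 9 + 0 = 9)
Q(w) = 42 (Q(w) = 3*(9 + 5) = 3*14 = 42)
C = -50 (C = 15 - 65 = -50)
C*(2 + Q(-5)) = -50*(2 + 42) = -50*44 = -2200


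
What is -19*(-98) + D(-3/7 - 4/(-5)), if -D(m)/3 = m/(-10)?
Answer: 651739/350 ≈ 1862.1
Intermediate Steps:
D(m) = 3*m/10 (D(m) = -3*m/(-10) = -3*m*(-1)/10 = -(-3)*m/10 = 3*m/10)
-19*(-98) + D(-3/7 - 4/(-5)) = -19*(-98) + 3*(-3/7 - 4/(-5))/10 = 1862 + 3*(-3*⅐ - 4*(-⅕))/10 = 1862 + 3*(-3/7 + ⅘)/10 = 1862 + (3/10)*(13/35) = 1862 + 39/350 = 651739/350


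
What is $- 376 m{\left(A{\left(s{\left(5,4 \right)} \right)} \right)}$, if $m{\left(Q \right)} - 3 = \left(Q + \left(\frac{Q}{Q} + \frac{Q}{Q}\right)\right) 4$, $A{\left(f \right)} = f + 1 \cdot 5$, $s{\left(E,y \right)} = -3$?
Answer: $-7144$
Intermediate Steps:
$A{\left(f \right)} = 5 + f$ ($A{\left(f \right)} = f + 5 = 5 + f$)
$m{\left(Q \right)} = 11 + 4 Q$ ($m{\left(Q \right)} = 3 + \left(Q + \left(\frac{Q}{Q} + \frac{Q}{Q}\right)\right) 4 = 3 + \left(Q + \left(1 + 1\right)\right) 4 = 3 + \left(Q + 2\right) 4 = 3 + \left(2 + Q\right) 4 = 3 + \left(8 + 4 Q\right) = 11 + 4 Q$)
$- 376 m{\left(A{\left(s{\left(5,4 \right)} \right)} \right)} = - 376 \left(11 + 4 \left(5 - 3\right)\right) = - 376 \left(11 + 4 \cdot 2\right) = - 376 \left(11 + 8\right) = \left(-376\right) 19 = -7144$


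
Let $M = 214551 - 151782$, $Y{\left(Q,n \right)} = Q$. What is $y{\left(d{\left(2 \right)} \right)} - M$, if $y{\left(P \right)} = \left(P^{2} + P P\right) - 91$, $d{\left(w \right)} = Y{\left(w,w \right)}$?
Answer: $-62852$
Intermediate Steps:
$M = 62769$ ($M = 214551 - 151782 = 62769$)
$d{\left(w \right)} = w$
$y{\left(P \right)} = -91 + 2 P^{2}$ ($y{\left(P \right)} = \left(P^{2} + P^{2}\right) - 91 = 2 P^{2} - 91 = -91 + 2 P^{2}$)
$y{\left(d{\left(2 \right)} \right)} - M = \left(-91 + 2 \cdot 2^{2}\right) - 62769 = \left(-91 + 2 \cdot 4\right) - 62769 = \left(-91 + 8\right) - 62769 = -83 - 62769 = -62852$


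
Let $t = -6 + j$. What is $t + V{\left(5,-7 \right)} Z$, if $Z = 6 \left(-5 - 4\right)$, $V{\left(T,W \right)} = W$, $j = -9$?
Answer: $363$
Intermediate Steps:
$t = -15$ ($t = -6 - 9 = -15$)
$Z = -54$ ($Z = 6 \left(-9\right) = -54$)
$t + V{\left(5,-7 \right)} Z = -15 - -378 = -15 + 378 = 363$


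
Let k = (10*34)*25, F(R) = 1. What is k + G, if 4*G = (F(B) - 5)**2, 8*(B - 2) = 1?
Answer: 8504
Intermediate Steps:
B = 17/8 (B = 2 + (1/8)*1 = 2 + 1/8 = 17/8 ≈ 2.1250)
k = 8500 (k = 340*25 = 8500)
G = 4 (G = (1 - 5)**2/4 = (1/4)*(-4)**2 = (1/4)*16 = 4)
k + G = 8500 + 4 = 8504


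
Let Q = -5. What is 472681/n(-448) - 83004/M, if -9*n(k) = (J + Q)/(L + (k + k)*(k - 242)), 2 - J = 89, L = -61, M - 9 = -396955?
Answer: 521946917448682227/18259516 ≈ 2.8585e+10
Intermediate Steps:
M = -396946 (M = 9 - 396955 = -396946)
J = -87 (J = 2 - 1*89 = 2 - 89 = -87)
n(k) = 92/(9*(-61 + 2*k*(-242 + k))) (n(k) = -(-87 - 5)/(9*(-61 + (k + k)*(k - 242))) = -(-92)/(9*(-61 + (2*k)*(-242 + k))) = -(-92)/(9*(-61 + 2*k*(-242 + k))) = 92/(9*(-61 + 2*k*(-242 + k))))
472681/n(-448) - 83004/M = 472681/((92/(9*(-61 - 484*(-448) + 2*(-448)²)))) - 83004/(-396946) = 472681/((92/(9*(-61 + 216832 + 2*200704)))) - 83004*(-1/396946) = 472681/((92/(9*(-61 + 216832 + 401408)))) + 41502/198473 = 472681/(((92/9)/618179)) + 41502/198473 = 472681/(((92/9)*(1/618179))) + 41502/198473 = 472681/(92/5563611) + 41502/198473 = 472681*(5563611/92) + 41502/198473 = 2629813211091/92 + 41502/198473 = 521946917448682227/18259516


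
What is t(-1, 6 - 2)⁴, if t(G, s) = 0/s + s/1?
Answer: 256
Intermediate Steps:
t(G, s) = s (t(G, s) = 0 + s*1 = 0 + s = s)
t(-1, 6 - 2)⁴ = (6 - 2)⁴ = 4⁴ = 256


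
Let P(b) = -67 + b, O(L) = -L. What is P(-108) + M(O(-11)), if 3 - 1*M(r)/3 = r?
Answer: -199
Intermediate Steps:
M(r) = 9 - 3*r
P(-108) + M(O(-11)) = (-67 - 108) + (9 - (-3)*(-11)) = -175 + (9 - 3*11) = -175 + (9 - 33) = -175 - 24 = -199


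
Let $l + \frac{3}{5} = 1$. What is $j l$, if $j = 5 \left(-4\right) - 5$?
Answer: $-10$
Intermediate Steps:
$j = -25$ ($j = -20 - 5 = -25$)
$l = \frac{2}{5}$ ($l = - \frac{3}{5} + 1 = \frac{2}{5} \approx 0.4$)
$j l = \left(-25\right) \frac{2}{5} = -10$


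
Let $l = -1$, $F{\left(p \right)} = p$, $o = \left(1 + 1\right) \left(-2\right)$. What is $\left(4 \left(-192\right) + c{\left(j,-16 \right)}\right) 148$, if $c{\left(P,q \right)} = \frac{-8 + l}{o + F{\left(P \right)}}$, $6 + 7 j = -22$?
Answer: $- \frac{226995}{2} \approx -1.135 \cdot 10^{5}$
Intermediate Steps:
$j = -4$ ($j = - \frac{6}{7} + \frac{1}{7} \left(-22\right) = - \frac{6}{7} - \frac{22}{7} = -4$)
$o = -4$ ($o = 2 \left(-2\right) = -4$)
$c{\left(P,q \right)} = - \frac{9}{-4 + P}$ ($c{\left(P,q \right)} = \frac{-8 - 1}{-4 + P} = - \frac{9}{-4 + P}$)
$\left(4 \left(-192\right) + c{\left(j,-16 \right)}\right) 148 = \left(4 \left(-192\right) - \frac{9}{-4 - 4}\right) 148 = \left(-768 - \frac{9}{-8}\right) 148 = \left(-768 - - \frac{9}{8}\right) 148 = \left(-768 + \frac{9}{8}\right) 148 = \left(- \frac{6135}{8}\right) 148 = - \frac{226995}{2}$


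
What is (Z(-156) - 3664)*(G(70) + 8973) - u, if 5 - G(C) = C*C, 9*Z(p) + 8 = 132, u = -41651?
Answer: -133595597/9 ≈ -1.4844e+7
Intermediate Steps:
Z(p) = 124/9 (Z(p) = -8/9 + (⅑)*132 = -8/9 + 44/3 = 124/9)
G(C) = 5 - C² (G(C) = 5 - C*C = 5 - C²)
(Z(-156) - 3664)*(G(70) + 8973) - u = (124/9 - 3664)*((5 - 1*70²) + 8973) - 1*(-41651) = -32852*((5 - 1*4900) + 8973)/9 + 41651 = -32852*((5 - 4900) + 8973)/9 + 41651 = -32852*(-4895 + 8973)/9 + 41651 = -32852/9*4078 + 41651 = -133970456/9 + 41651 = -133595597/9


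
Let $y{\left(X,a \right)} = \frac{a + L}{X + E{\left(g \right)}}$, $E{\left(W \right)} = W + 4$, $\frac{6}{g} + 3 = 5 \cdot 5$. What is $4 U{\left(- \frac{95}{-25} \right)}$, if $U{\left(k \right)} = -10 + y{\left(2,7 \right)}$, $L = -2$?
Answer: $- \frac{2540}{69} \approx -36.812$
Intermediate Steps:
$g = \frac{3}{11}$ ($g = \frac{6}{-3 + 5 \cdot 5} = \frac{6}{-3 + 25} = \frac{6}{22} = 6 \cdot \frac{1}{22} = \frac{3}{11} \approx 0.27273$)
$E{\left(W \right)} = 4 + W$
$y{\left(X,a \right)} = \frac{-2 + a}{\frac{47}{11} + X}$ ($y{\left(X,a \right)} = \frac{a - 2}{X + \left(4 + \frac{3}{11}\right)} = \frac{-2 + a}{X + \frac{47}{11}} = \frac{-2 + a}{\frac{47}{11} + X}$)
$U{\left(k \right)} = - \frac{635}{69}$ ($U{\left(k \right)} = -10 + \frac{11 \left(-2 + 7\right)}{47 + 11 \cdot 2} = -10 + 11 \frac{1}{47 + 22} \cdot 5 = -10 + 11 \cdot \frac{1}{69} \cdot 5 = -10 + \frac{55}{69} = - \frac{635}{69}$)
$4 U{\left(- \frac{95}{-25} \right)} = 4 \left(- \frac{635}{69}\right) = - \frac{2540}{69}$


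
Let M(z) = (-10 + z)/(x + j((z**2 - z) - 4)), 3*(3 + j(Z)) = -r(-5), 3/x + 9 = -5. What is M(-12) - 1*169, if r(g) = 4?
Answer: -31355/191 ≈ -164.16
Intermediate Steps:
x = -3/14 (x = 3/(-9 - 5) = 3/(-14) = 3*(-1/14) = -3/14 ≈ -0.21429)
j(Z) = -13/3 (j(Z) = -3 + (-1*4)/3 = -3 + (1/3)*(-4) = -3 - 4/3 = -13/3)
M(z) = 420/191 - 42*z/191 (M(z) = (-10 + z)/(-3/14 - 13/3) = (-10 + z)/(-191/42) = (-10 + z)*(-42/191) = 420/191 - 42*z/191)
M(-12) - 1*169 = (420/191 - 42/191*(-12)) - 1*169 = (420/191 + 504/191) - 169 = 924/191 - 169 = -31355/191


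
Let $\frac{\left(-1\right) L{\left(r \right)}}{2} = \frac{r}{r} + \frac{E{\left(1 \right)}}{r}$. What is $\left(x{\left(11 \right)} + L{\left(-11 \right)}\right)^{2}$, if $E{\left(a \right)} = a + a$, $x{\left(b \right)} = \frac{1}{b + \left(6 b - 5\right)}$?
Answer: $\frac{1651225}{627264} \approx 2.6324$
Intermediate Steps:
$x{\left(b \right)} = \frac{1}{-5 + 7 b}$ ($x{\left(b \right)} = \frac{1}{b + \left(-5 + 6 b\right)} = \frac{1}{-5 + 7 b}$)
$E{\left(a \right)} = 2 a$
$L{\left(r \right)} = -2 - \frac{4}{r}$ ($L{\left(r \right)} = - 2 \left(\frac{r}{r} + \frac{2 \cdot 1}{r}\right) = - 2 \left(1 + \frac{2}{r}\right) = -2 - \frac{4}{r}$)
$\left(x{\left(11 \right)} + L{\left(-11 \right)}\right)^{2} = \left(\frac{1}{-5 + 7 \cdot 11} - \left(2 + \frac{4}{-11}\right)\right)^{2} = \left(\frac{1}{-5 + 77} - \frac{18}{11}\right)^{2} = \left(\frac{1}{72} + \left(-2 + \frac{4}{11}\right)\right)^{2} = \left(\frac{1}{72} - \frac{18}{11}\right)^{2} = \left(- \frac{1285}{792}\right)^{2} = \frac{1651225}{627264}$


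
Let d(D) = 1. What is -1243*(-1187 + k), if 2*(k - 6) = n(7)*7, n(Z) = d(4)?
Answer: 2927265/2 ≈ 1.4636e+6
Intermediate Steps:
n(Z) = 1
k = 19/2 (k = 6 + (1*7)/2 = 6 + (½)*7 = 6 + 7/2 = 19/2 ≈ 9.5000)
-1243*(-1187 + k) = -1243*(-1187 + 19/2) = -1243*(-2355/2) = 2927265/2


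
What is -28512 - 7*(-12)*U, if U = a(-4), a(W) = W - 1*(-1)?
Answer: -28764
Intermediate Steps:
a(W) = 1 + W (a(W) = W + 1 = 1 + W)
U = -3 (U = 1 - 4 = -3)
-28512 - 7*(-12)*U = -28512 - 7*(-12)*(-3) = -28512 - (-84)*(-3) = -28512 - 1*252 = -28512 - 252 = -28764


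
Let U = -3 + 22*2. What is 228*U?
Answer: 9348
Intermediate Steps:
U = 41 (U = -3 + 44 = 41)
228*U = 228*41 = 9348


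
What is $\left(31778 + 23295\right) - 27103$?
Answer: $27970$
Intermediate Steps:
$\left(31778 + 23295\right) - 27103 = 55073 - 27103 = 27970$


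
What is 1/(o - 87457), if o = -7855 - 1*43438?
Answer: -1/138750 ≈ -7.2072e-6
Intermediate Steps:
o = -51293 (o = -7855 - 43438 = -51293)
1/(o - 87457) = 1/(-51293 - 87457) = 1/(-138750) = -1/138750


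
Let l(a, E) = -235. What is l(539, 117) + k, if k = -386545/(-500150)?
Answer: -23429741/100030 ≈ -234.23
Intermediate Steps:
k = 77309/100030 (k = -386545*(-1/500150) = 77309/100030 ≈ 0.77286)
l(539, 117) + k = -235 + 77309/100030 = -23429741/100030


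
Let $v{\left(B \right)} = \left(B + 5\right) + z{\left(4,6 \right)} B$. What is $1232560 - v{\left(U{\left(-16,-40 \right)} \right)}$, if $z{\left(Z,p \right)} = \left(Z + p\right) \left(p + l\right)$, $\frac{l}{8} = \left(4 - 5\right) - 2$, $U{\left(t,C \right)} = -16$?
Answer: $1229691$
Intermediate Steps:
$l = -24$ ($l = 8 \left(\left(4 - 5\right) - 2\right) = 8 \left(-1 - 2\right) = 8 \left(-3\right) = -24$)
$z{\left(Z,p \right)} = \left(-24 + p\right) \left(Z + p\right)$ ($z{\left(Z,p \right)} = \left(Z + p\right) \left(p - 24\right) = \left(Z + p\right) \left(-24 + p\right) = \left(-24 + p\right) \left(Z + p\right)$)
$v{\left(B \right)} = 5 - 179 B$ ($v{\left(B \right)} = \left(B + 5\right) + \left(6^{2} - 96 - 144 + 4 \cdot 6\right) B = \left(5 + B\right) + \left(36 - 96 - 144 + 24\right) B = \left(5 + B\right) - 180 B = 5 - 179 B$)
$1232560 - v{\left(U{\left(-16,-40 \right)} \right)} = 1232560 - \left(5 - -2864\right) = 1232560 - \left(5 + 2864\right) = 1232560 - 2869 = 1229691$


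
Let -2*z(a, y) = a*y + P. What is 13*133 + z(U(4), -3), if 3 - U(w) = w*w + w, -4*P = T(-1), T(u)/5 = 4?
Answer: 1706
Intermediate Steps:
T(u) = 20 (T(u) = 5*4 = 20)
P = -5 (P = -1/4*20 = -5)
U(w) = 3 - w - w**2 (U(w) = 3 - (w*w + w) = 3 - (w**2 + w) = 3 - (w + w**2) = 3 + (-w - w**2) = 3 - w - w**2)
z(a, y) = 5/2 - a*y/2 (z(a, y) = -(a*y - 5)/2 = -(-5 + a*y)/2 = 5/2 - a*y/2)
13*133 + z(U(4), -3) = 13*133 + (5/2 - 1/2*(3 - 1*4 - 1*4**2)*(-3)) = 1729 + (5/2 - 1/2*(3 - 4 - 1*16)*(-3)) = 1729 + (5/2 - 1/2*(3 - 4 - 16)*(-3)) = 1729 + (5/2 - 1/2*(-17)*(-3)) = 1729 + (5/2 - 51/2) = 1729 - 23 = 1706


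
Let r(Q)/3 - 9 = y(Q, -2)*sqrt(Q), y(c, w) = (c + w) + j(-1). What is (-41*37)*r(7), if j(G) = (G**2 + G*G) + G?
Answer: -40959 - 27306*sqrt(7) ≈ -1.1320e+5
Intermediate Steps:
j(G) = G + 2*G**2 (j(G) = (G**2 + G**2) + G = 2*G**2 + G = G + 2*G**2)
y(c, w) = 1 + c + w (y(c, w) = (c + w) - (1 + 2*(-1)) = (c + w) - (1 - 2) = (c + w) - 1*(-1) = (c + w) + 1 = 1 + c + w)
r(Q) = 27 + 3*sqrt(Q)*(-1 + Q) (r(Q) = 27 + 3*((1 + Q - 2)*sqrt(Q)) = 27 + 3*((-1 + Q)*sqrt(Q)) = 27 + 3*(sqrt(Q)*(-1 + Q)) = 27 + 3*sqrt(Q)*(-1 + Q))
(-41*37)*r(7) = (-41*37)*(27 + 3*sqrt(7)*(-1 + 7)) = -1517*(27 + 3*sqrt(7)*6) = -1517*(27 + 18*sqrt(7)) = -40959 - 27306*sqrt(7)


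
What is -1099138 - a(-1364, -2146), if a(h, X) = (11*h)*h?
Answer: -21564594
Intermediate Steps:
a(h, X) = 11*h²
-1099138 - a(-1364, -2146) = -1099138 - 11*(-1364)² = -1099138 - 11*1860496 = -1099138 - 1*20465456 = -1099138 - 20465456 = -21564594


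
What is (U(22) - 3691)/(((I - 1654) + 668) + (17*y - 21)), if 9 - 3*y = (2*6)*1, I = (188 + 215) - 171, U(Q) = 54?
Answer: 3637/792 ≈ 4.5922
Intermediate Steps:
I = 232 (I = 403 - 171 = 232)
y = -1 (y = 3 - 2*6/3 = 3 - 4 = -1)
(U(22) - 3691)/(((I - 1654) + 668) + (17*y - 21)) = (54 - 3691)/(((232 - 1654) + 668) + (17*(-1) - 21)) = -3637/((-1422 + 668) + (-17 - 21)) = -3637/(-754 - 38) = -3637/(-792) = -3637*(-1/792) = 3637/792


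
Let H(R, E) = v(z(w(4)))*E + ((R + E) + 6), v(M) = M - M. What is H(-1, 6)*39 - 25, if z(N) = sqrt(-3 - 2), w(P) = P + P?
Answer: 404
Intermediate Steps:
w(P) = 2*P
z(N) = I*sqrt(5) (z(N) = sqrt(-5) = I*sqrt(5))
v(M) = 0
H(R, E) = 6 + E + R (H(R, E) = 0*E + ((R + E) + 6) = 0 + ((E + R) + 6) = 0 + (6 + E + R) = 6 + E + R)
H(-1, 6)*39 - 25 = (6 + 6 - 1)*39 - 25 = 11*39 - 25 = 429 - 25 = 404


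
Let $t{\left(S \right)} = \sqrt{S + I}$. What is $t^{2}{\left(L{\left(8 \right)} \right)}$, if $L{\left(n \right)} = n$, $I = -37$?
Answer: $-29$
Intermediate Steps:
$t{\left(S \right)} = \sqrt{-37 + S}$ ($t{\left(S \right)} = \sqrt{S - 37} = \sqrt{-37 + S}$)
$t^{2}{\left(L{\left(8 \right)} \right)} = \left(\sqrt{-37 + 8}\right)^{2} = \left(\sqrt{-29}\right)^{2} = \left(i \sqrt{29}\right)^{2} = -29$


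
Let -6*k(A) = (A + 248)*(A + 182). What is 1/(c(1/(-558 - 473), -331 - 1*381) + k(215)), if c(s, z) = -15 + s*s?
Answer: -6377766/195479590855 ≈ -3.2626e-5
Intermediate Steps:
c(s, z) = -15 + s²
k(A) = -(182 + A)*(248 + A)/6 (k(A) = -(A + 248)*(A + 182)/6 = -(248 + A)*(182 + A)/6 = -(182 + A)*(248 + A)/6)
1/(c(1/(-558 - 473), -331 - 1*381) + k(215)) = 1/((-15 + (1/(-558 - 473))²) + (-22568/3 - 215/3*215 - ⅙*215²)) = 1/((-15 + (1/(-1031))²) + (-22568/3 - 46225/3 - ⅙*46225)) = 1/((-15 + (-1/1031)²) + (-22568/3 - 46225/3 - 46225/6)) = 1/((-15 + 1/1062961) - 183811/6) = 1/(-15944414/1062961 - 183811/6) = 1/(-195479590855/6377766) = -6377766/195479590855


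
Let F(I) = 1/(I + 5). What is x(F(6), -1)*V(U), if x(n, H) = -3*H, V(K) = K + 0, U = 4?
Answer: 12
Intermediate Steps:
F(I) = 1/(5 + I)
V(K) = K
x(F(6), -1)*V(U) = -3*(-1)*4 = 3*4 = 12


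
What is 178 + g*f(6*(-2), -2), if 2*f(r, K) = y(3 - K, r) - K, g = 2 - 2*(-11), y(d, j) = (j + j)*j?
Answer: 3658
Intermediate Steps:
y(d, j) = 2*j² (y(d, j) = (2*j)*j = 2*j²)
g = 24 (g = 2 + 22 = 24)
f(r, K) = r² - K/2 (f(r, K) = (2*r² - K)/2 = (-K + 2*r²)/2 = r² - K/2)
178 + g*f(6*(-2), -2) = 178 + 24*((6*(-2))² - ½*(-2)) = 178 + 24*((-12)² + 1) = 178 + 24*(144 + 1) = 178 + 24*145 = 178 + 3480 = 3658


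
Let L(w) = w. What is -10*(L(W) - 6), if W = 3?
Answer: 30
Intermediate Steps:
-10*(L(W) - 6) = -10*(3 - 6) = -10*(-3) = 30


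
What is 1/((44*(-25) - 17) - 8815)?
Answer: -1/9932 ≈ -0.00010068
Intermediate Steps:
1/((44*(-25) - 17) - 8815) = 1/((-1100 - 17) - 8815) = 1/(-1117 - 8815) = 1/(-9932) = -1/9932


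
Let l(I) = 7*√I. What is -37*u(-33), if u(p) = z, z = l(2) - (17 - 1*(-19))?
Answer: 1332 - 259*√2 ≈ 965.72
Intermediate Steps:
z = -36 + 7*√2 (z = 7*√2 - (17 - 1*(-19)) = 7*√2 - (17 + 19) = 7*√2 - 1*36 = 7*√2 - 36 = -36 + 7*√2 ≈ -26.100)
u(p) = -36 + 7*√2
-37*u(-33) = -37*(-36 + 7*√2) = 1332 - 259*√2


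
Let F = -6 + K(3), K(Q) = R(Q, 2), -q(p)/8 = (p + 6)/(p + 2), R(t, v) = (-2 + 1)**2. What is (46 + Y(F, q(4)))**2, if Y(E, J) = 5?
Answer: 2601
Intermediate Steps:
R(t, v) = 1 (R(t, v) = (-1)**2 = 1)
q(p) = -8*(6 + p)/(2 + p) (q(p) = -8*(p + 6)/(p + 2) = -8*(6 + p)/(2 + p))
K(Q) = 1
F = -5 (F = -6 + 1 = -5)
(46 + Y(F, q(4)))**2 = (46 + 5)**2 = 51**2 = 2601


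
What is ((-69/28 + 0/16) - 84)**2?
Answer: 5861241/784 ≈ 7476.1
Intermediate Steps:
((-69/28 + 0/16) - 84)**2 = ((-69*1/28 + 0*(1/16)) - 84)**2 = ((-69/28 + 0) - 84)**2 = (-69/28 - 84)**2 = (-2421/28)**2 = 5861241/784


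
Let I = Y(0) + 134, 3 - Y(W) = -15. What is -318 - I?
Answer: -470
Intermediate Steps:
Y(W) = 18 (Y(W) = 3 - 1*(-15) = 3 + 15 = 18)
I = 152 (I = 18 + 134 = 152)
-318 - I = -318 - 1*152 = -318 - 152 = -470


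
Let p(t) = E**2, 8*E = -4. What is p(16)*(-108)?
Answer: -27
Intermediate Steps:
E = -1/2 (E = (1/8)*(-4) = -1/2 ≈ -0.50000)
p(t) = 1/4 (p(t) = (-1/2)**2 = 1/4)
p(16)*(-108) = (1/4)*(-108) = -27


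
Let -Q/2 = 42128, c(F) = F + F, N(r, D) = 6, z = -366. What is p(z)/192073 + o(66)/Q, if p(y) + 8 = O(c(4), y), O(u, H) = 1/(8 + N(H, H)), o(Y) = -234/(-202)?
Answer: -629604795/11441595000416 ≈ -5.5028e-5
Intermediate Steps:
c(F) = 2*F
o(Y) = 117/101 (o(Y) = -234*(-1/202) = 117/101)
O(u, H) = 1/14 (O(u, H) = 1/(8 + 6) = 1/14)
p(y) = -111/14 (p(y) = -8 + 1/14 = -111/14)
Q = -84256 (Q = -2*42128 = -84256)
p(z)/192073 + o(66)/Q = -111/14/192073 + (117/101)/(-84256) = -111/14*1/192073 + (117/101)*(-1/84256) = -111/2689022 - 117/8509856 = -629604795/11441595000416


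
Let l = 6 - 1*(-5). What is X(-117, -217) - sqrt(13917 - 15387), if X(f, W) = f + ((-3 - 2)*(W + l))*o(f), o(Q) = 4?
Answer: 4003 - 7*I*sqrt(30) ≈ 4003.0 - 38.341*I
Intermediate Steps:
l = 11 (l = 6 + 5 = 11)
X(f, W) = -220 + f - 20*W (X(f, W) = f + ((-3 - 2)*(W + 11))*4 = f - 5*(11 + W)*4 = f + (-55 - 5*W)*4 = f + (-220 - 20*W) = -220 + f - 20*W)
X(-117, -217) - sqrt(13917 - 15387) = (-220 - 117 - 20*(-217)) - sqrt(13917 - 15387) = (-220 - 117 + 4340) - sqrt(-1470) = 4003 - 7*I*sqrt(30)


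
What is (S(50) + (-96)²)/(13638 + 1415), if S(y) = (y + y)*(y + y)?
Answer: 19216/15053 ≈ 1.2766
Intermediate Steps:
S(y) = 4*y² (S(y) = (2*y)*(2*y) = 4*y²)
(S(50) + (-96)²)/(13638 + 1415) = (4*50² + (-96)²)/(13638 + 1415) = (4*2500 + 9216)/15053 = (10000 + 9216)*(1/15053) = 19216*(1/15053) = 19216/15053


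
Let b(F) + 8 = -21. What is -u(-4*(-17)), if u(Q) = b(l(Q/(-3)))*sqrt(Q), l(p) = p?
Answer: 58*sqrt(17) ≈ 239.14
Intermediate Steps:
b(F) = -29 (b(F) = -8 - 21 = -29)
u(Q) = -29*sqrt(Q)
-u(-4*(-17)) = -(-29)*sqrt(-4*(-17)) = -(-29)*sqrt(68) = -(-29)*2*sqrt(17) = -(-58)*sqrt(17) = 58*sqrt(17)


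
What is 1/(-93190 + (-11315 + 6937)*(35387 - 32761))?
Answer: -1/11589818 ≈ -8.6283e-8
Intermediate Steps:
1/(-93190 + (-11315 + 6937)*(35387 - 32761)) = 1/(-93190 - 4378*2626) = 1/(-93190 - 11496628) = 1/(-11589818) = -1/11589818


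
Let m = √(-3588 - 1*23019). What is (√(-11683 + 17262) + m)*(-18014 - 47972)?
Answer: -65986*√5579 - 461902*I*√543 ≈ -4.9287e+6 - 1.0763e+7*I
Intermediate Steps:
m = 7*I*√543 (m = √(-3588 - 23019) = √(-26607) = 7*I*√543 ≈ 163.12*I)
(√(-11683 + 17262) + m)*(-18014 - 47972) = (√(-11683 + 17262) + 7*I*√543)*(-18014 - 47972) = (√5579 + 7*I*√543)*(-65986) = -65986*√5579 - 461902*I*√543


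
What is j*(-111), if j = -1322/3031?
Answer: 146742/3031 ≈ 48.414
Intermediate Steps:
j = -1322/3031 (j = -1322*1/3031 = -1322/3031 ≈ -0.43616)
j*(-111) = -1322/3031*(-111) = 146742/3031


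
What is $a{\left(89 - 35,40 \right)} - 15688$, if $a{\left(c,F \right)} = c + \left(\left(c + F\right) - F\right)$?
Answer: $-15580$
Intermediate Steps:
$a{\left(c,F \right)} = 2 c$ ($a{\left(c,F \right)} = c + \left(\left(F + c\right) - F\right) = c + c = 2 c$)
$a{\left(89 - 35,40 \right)} - 15688 = 2 \left(89 - 35\right) - 15688 = 2 \cdot 54 - 15688 = 108 - 15688 = -15580$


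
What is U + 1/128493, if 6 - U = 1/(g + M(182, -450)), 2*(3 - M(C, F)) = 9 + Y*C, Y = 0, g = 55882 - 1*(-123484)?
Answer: 276565094125/46094165397 ≈ 6.0000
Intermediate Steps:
g = 179366 (g = 55882 + 123484 = 179366)
M(C, F) = -3/2 (M(C, F) = 3 - (9 + 0*C)/2 = 3 - (9 + 0)/2 = 3 - ½*9 = 3 - 9/2 = -3/2)
U = 2152372/358729 (U = 6 - 1/(179366 - 3/2) = 6 - 1/358729/2 = 6 - 1*2/358729 = 6 - 2/358729 = 2152372/358729 ≈ 6.0000)
U + 1/128493 = 2152372/358729 + 1/128493 = 276565094125/46094165397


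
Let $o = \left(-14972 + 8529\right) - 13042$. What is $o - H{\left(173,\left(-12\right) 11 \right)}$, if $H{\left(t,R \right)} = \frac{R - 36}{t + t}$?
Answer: $- \frac{3370821}{173} \approx -19485.0$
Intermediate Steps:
$o = -19485$ ($o = -6443 - 13042 = -19485$)
$H{\left(t,R \right)} = \frac{-36 + R}{2 t}$
$o - H{\left(173,\left(-12\right) 11 \right)} = -19485 - \frac{-36 - 132}{2 \cdot 173} = -19485 - \frac{1}{2} \cdot \frac{1}{173} \left(-36 - 132\right) = -19485 - \frac{1}{2} \cdot \frac{1}{173} \left(-168\right) = -19485 - - \frac{84}{173} = -19485 + \frac{84}{173} = - \frac{3370821}{173}$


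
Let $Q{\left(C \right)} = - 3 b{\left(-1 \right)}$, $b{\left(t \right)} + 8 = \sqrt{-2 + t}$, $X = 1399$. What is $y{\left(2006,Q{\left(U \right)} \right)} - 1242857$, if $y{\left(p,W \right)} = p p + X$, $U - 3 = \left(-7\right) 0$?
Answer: $2782578$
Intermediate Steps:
$b{\left(t \right)} = -8 + \sqrt{-2 + t}$
$U = 3$ ($U = 3 - 0 = 3 + 0 = 3$)
$Q{\left(C \right)} = 24 - 3 i \sqrt{3}$ ($Q{\left(C \right)} = - 3 \left(-8 + \sqrt{-2 - 1}\right) = - 3 \left(-8 + \sqrt{-3}\right) = - 3 \left(-8 + i \sqrt{3}\right) = 24 - 3 i \sqrt{3}$)
$y{\left(p,W \right)} = 1399 + p^{2}$ ($y{\left(p,W \right)} = p p + 1399 = p^{2} + 1399 = 1399 + p^{2}$)
$y{\left(2006,Q{\left(U \right)} \right)} - 1242857 = \left(1399 + 2006^{2}\right) - 1242857 = \left(1399 + 4024036\right) - 1242857 = 4025435 - 1242857 = 2782578$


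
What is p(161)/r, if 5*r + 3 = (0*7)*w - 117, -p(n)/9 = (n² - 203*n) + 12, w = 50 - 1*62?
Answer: -10125/4 ≈ -2531.3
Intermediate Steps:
w = -12 (w = 50 - 62 = -12)
p(n) = -108 - 9*n² + 1827*n (p(n) = -9*((n² - 203*n) + 12) = -9*(12 + n² - 203*n) = -108 - 9*n² + 1827*n)
r = -24 (r = -⅗ + ((0*7)*(-12) - 117)/5 = -⅗ + (0*(-12) - 117)/5 = -⅗ + (0 - 117)/5 = -⅗ + (⅕)*(-117) = -⅗ - 117/5 = -24)
p(161)/r = (-108 - 9*161² + 1827*161)/(-24) = (-108 - 9*25921 + 294147)*(-1/24) = (-108 - 233289 + 294147)*(-1/24) = 60750*(-1/24) = -10125/4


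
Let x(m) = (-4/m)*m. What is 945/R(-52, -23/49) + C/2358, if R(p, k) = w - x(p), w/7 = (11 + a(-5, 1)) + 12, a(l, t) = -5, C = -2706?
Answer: 62551/10218 ≈ 6.1217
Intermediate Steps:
x(m) = -4
w = 126 (w = 7*((11 - 5) + 12) = 7*(6 + 12) = 7*18 = 126)
R(p, k) = 130 (R(p, k) = 126 - 1*(-4) = 126 + 4 = 130)
945/R(-52, -23/49) + C/2358 = 945/130 - 2706/2358 = 945*(1/130) - 2706*1/2358 = 189/26 - 451/393 = 62551/10218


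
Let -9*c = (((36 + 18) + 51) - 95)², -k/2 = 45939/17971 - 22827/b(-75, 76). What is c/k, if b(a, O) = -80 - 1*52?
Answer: 7907240/249772779 ≈ 0.031658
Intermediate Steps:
b(a, O) = -132 (b(a, O) = -80 - 52 = -132)
k = -138762655/395362 (k = -2*(45939/17971 - 22827/(-132)) = -2*(45939*(1/17971) - 22827*(-1/132)) = -2*(45939/17971 + 7609/44) = -2*138762655/790724 = -138762655/395362 ≈ -350.98)
c = -100/9 (c = -(((36 + 18) + 51) - 95)²/9 = -((54 + 51) - 95)²/9 = -(105 - 95)²/9 = -⅑*10² = -⅑*100 = -100/9 ≈ -11.111)
c/k = -100/(9*(-138762655/395362)) = -100/9*(-395362/138762655) = 7907240/249772779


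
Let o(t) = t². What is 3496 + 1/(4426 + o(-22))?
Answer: 17165361/4910 ≈ 3496.0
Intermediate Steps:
3496 + 1/(4426 + o(-22)) = 3496 + 1/(4426 + (-22)²) = 3496 + 1/(4426 + 484) = 3496 + 1/4910 = 17165361/4910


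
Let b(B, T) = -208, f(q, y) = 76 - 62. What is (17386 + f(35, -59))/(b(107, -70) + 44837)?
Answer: 17400/44629 ≈ 0.38988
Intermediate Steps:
f(q, y) = 14
(17386 + f(35, -59))/(b(107, -70) + 44837) = (17386 + 14)/(-208 + 44837) = 17400/44629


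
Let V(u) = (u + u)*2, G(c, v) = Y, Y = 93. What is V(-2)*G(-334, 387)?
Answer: -744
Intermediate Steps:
G(c, v) = 93
V(u) = 4*u (V(u) = (2*u)*2 = 4*u)
V(-2)*G(-334, 387) = (4*(-2))*93 = -8*93 = -744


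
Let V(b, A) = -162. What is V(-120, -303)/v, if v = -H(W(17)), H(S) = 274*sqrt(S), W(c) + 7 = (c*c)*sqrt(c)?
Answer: 81/(137*sqrt(-7 + 289*sqrt(17))) ≈ 0.017178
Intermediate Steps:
W(c) = -7 + c**(5/2) (W(c) = -7 + (c*c)*sqrt(c) = -7 + c**2*sqrt(c) = -7 + c**(5/2))
v = -274*sqrt(-7 + 289*sqrt(17)) (v = -274*sqrt(-7 + 17**(5/2)) = -274*sqrt(-7 + 289*sqrt(17)) ≈ -9430.5)
V(-120, -303)/v = -162*(-1/(274*sqrt(-7 + 289*sqrt(17)))) = -(-81)/(137*sqrt(-7 + 289*sqrt(17))) = 81/(137*sqrt(-7 + 289*sqrt(17)))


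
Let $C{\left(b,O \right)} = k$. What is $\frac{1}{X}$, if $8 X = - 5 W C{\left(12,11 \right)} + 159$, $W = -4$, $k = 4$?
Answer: $\frac{8}{239} \approx 0.033473$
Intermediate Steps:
$C{\left(b,O \right)} = 4$
$X = \frac{239}{8}$ ($X = \frac{\left(-5\right) \left(-4\right) 4 + 159}{8} = \frac{20 \cdot 4 + 159}{8} = \frac{80 + 159}{8} = \frac{1}{8} \cdot 239 = \frac{239}{8} \approx 29.875$)
$\frac{1}{X} = \frac{1}{\frac{239}{8}} = \frac{8}{239}$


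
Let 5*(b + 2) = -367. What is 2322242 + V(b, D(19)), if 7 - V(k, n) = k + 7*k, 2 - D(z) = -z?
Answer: 11614261/5 ≈ 2.3229e+6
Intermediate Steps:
b = -377/5 (b = -2 + (⅕)*(-367) = -2 - 367/5 = -377/5 ≈ -75.400)
D(z) = 2 + z (D(z) = 2 - (-1)*z = 2 + z)
V(k, n) = 7 - 8*k (V(k, n) = 7 - (k + 7*k) = 7 - 8*k)
2322242 + V(b, D(19)) = 2322242 + (7 - 8*(-377/5)) = 2322242 + (7 + 3016/5) = 2322242 + 3051/5 = 11614261/5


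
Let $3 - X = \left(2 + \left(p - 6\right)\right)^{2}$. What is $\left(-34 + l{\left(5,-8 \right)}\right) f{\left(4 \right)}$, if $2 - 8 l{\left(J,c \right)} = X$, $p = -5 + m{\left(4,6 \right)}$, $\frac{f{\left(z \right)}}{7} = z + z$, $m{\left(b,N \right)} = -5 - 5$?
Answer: $616$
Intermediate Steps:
$m{\left(b,N \right)} = -10$ ($m{\left(b,N \right)} = -5 - 5 = -10$)
$f{\left(z \right)} = 14 z$ ($f{\left(z \right)} = 7 \left(z + z\right) = 7 \cdot 2 z = 14 z$)
$p = -15$ ($p = -5 - 10 = -15$)
$X = -358$ ($X = 3 - \left(2 - 21\right)^{2} = 3 - \left(-19\right)^{2} = 3 - 361 = -358$)
$l{\left(J,c \right)} = 45$ ($l{\left(J,c \right)} = \frac{1}{4} - - \frac{179}{4} = \frac{1}{4} + \frac{179}{4} = 45$)
$\left(-34 + l{\left(5,-8 \right)}\right) f{\left(4 \right)} = \left(-34 + 45\right) 14 \cdot 4 = 11 \cdot 56 = 616$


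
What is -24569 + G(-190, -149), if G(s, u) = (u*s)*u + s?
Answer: -4242949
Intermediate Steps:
G(s, u) = s + s*u**2 (G(s, u) = (s*u)*u + s = s*u**2 + s = s + s*u**2)
-24569 + G(-190, -149) = -24569 - 190*(1 + (-149)**2) = -24569 - 190*(1 + 22201) = -24569 - 190*22202 = -24569 - 4218380 = -4242949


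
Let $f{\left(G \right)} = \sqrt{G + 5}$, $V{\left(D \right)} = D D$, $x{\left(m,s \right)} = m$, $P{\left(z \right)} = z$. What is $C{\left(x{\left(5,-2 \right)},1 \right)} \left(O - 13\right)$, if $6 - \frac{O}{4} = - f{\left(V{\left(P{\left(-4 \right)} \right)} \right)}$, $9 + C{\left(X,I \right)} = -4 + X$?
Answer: $-88 - 32 \sqrt{21} \approx -234.64$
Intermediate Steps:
$V{\left(D \right)} = D^{2}$
$C{\left(X,I \right)} = -13 + X$ ($C{\left(X,I \right)} = -9 + \left(-4 + X\right) = -13 + X$)
$f{\left(G \right)} = \sqrt{5 + G}$
$O = 24 + 4 \sqrt{21}$ ($O = 24 - 4 \left(- \sqrt{5 + \left(-4\right)^{2}}\right) = 24 - 4 \left(- \sqrt{5 + 16}\right) = 24 - 4 \left(- \sqrt{21}\right) = 24 + 4 \sqrt{21} \approx 42.33$)
$C{\left(x{\left(5,-2 \right)},1 \right)} \left(O - 13\right) = \left(-13 + 5\right) \left(\left(24 + 4 \sqrt{21}\right) - 13\right) = - 8 \left(11 + 4 \sqrt{21}\right) = -88 - 32 \sqrt{21}$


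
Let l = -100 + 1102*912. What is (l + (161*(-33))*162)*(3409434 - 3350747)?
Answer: 8463721766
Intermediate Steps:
l = 1004924 (l = -100 + 1005024 = 1004924)
(l + (161*(-33))*162)*(3409434 - 3350747) = (1004924 + (161*(-33))*162)*(3409434 - 3350747) = (1004924 - 5313*162)*58687 = (1004924 - 860706)*58687 = 144218*58687 = 8463721766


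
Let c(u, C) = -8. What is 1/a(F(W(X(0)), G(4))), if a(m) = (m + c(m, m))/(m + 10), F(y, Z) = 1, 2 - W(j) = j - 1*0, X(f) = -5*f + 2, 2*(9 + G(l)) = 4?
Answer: -11/7 ≈ -1.5714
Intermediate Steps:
G(l) = -7 (G(l) = -9 + (½)*4 = -9 + 2 = -7)
X(f) = 2 - 5*f
W(j) = 2 - j (W(j) = 2 - (j - 1*0) = 2 - (j + 0) = 2 - j)
a(m) = (-8 + m)/(10 + m) (a(m) = (m - 8)/(m + 10) = (-8 + m)/(10 + m))
1/a(F(W(X(0)), G(4))) = 1/((-8 + 1)/(10 + 1)) = 1/(-7/11) = -11/7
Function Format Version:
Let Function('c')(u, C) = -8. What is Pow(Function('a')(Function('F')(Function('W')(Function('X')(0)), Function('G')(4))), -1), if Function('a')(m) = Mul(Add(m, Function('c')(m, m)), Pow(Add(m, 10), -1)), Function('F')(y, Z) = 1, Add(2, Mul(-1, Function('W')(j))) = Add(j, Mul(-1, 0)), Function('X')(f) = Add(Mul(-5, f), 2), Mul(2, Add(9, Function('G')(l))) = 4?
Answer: Rational(-11, 7) ≈ -1.5714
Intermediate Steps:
Function('G')(l) = -7 (Function('G')(l) = Add(-9, Mul(Rational(1, 2), 4)) = Add(-9, 2) = -7)
Function('X')(f) = Add(2, Mul(-5, f))
Function('W')(j) = Add(2, Mul(-1, j)) (Function('W')(j) = Add(2, Mul(-1, Add(j, Mul(-1, 0)))) = Add(2, Mul(-1, Add(j, 0))) = Add(2, Mul(-1, j)))
Function('a')(m) = Mul(Pow(Add(10, m), -1), Add(-8, m)) (Function('a')(m) = Mul(Add(m, -8), Pow(Add(m, 10), -1)) = Mul(Add(-8, m), Pow(Add(10, m), -1)) = Mul(Pow(Add(10, m), -1), Add(-8, m)))
Pow(Function('a')(Function('F')(Function('W')(Function('X')(0)), Function('G')(4))), -1) = Pow(Mul(Pow(Add(10, 1), -1), Add(-8, 1)), -1) = Pow(Mul(Pow(11, -1), -7), -1) = Pow(Mul(Rational(1, 11), -7), -1) = Pow(Rational(-7, 11), -1) = Rational(-11, 7)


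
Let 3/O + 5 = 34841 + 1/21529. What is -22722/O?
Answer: -5680380671630/21529 ≈ -2.6385e+8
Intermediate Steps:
O = 64587/749984245 (O = 3/(-5 + (34841 + 1/21529)) = 3/(-5 + 750091890/21529) = 3/(749984245/21529) = 3*(21529/749984245) = 64587/749984245 ≈ 8.6118e-5)
-22722/O = -22722/64587/749984245 = -22722*749984245/64587 = -5680380671630/21529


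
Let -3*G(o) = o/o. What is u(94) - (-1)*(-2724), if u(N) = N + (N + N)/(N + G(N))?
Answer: -738466/281 ≈ -2628.0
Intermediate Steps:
G(o) = -1/3 (G(o) = -o/(3*o) = -1/3*1 = -1/3)
u(N) = N + 2*N/(-1/3 + N) (u(N) = N + (N + N)/(N - 1/3) = N + (2*N)/(-1/3 + N) = N + 2*N/(-1/3 + N))
u(94) - (-1)*(-2724) = 94*(5 + 3*94)/(-1 + 3*94) - (-1)*(-2724) = 94*(5 + 282)/(-1 + 282) - 1*2724 = 94*287/281 - 2724 = 94*(1/281)*287 - 2724 = 26978/281 - 2724 = -738466/281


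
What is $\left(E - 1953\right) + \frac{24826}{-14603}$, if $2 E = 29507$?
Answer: $\frac{373801751}{29206} \approx 12799.0$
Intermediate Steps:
$E = \frac{29507}{2}$ ($E = \frac{1}{2} \cdot 29507 = \frac{29507}{2} \approx 14754.0$)
$\left(E - 1953\right) + \frac{24826}{-14603} = \left(\frac{29507}{2} - 1953\right) + \frac{24826}{-14603} = \frac{25601}{2} + 24826 \left(- \frac{1}{14603}\right) = \frac{25601}{2} - \frac{24826}{14603} = \frac{373801751}{29206}$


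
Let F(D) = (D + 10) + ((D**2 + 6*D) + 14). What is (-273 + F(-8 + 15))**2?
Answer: 22801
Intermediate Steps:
F(D) = 24 + D**2 + 7*D (F(D) = (10 + D) + (14 + D**2 + 6*D) = 24 + D**2 + 7*D)
(-273 + F(-8 + 15))**2 = (-273 + (24 + (-8 + 15)**2 + 7*(-8 + 15)))**2 = (-273 + (24 + 7**2 + 7*7))**2 = (-273 + (24 + 49 + 49))**2 = (-273 + 122)**2 = (-151)**2 = 22801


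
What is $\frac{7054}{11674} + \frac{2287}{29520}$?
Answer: $\frac{117466259}{172308240} \approx 0.68172$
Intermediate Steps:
$\frac{7054}{11674} + \frac{2287}{29520} = 7054 \cdot \frac{1}{11674} + 2287 \cdot \frac{1}{29520} = \frac{3527}{5837} + \frac{2287}{29520} = \frac{117466259}{172308240}$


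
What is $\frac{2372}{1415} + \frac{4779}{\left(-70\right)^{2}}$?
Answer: $\frac{3677017}{1386700} \approx 2.6516$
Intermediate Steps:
$\frac{2372}{1415} + \frac{4779}{\left(-70\right)^{2}} = 2372 \cdot \frac{1}{1415} + \frac{4779}{4900} = \frac{2372}{1415} + 4779 \cdot \frac{1}{4900} = \frac{2372}{1415} + \frac{4779}{4900} = \frac{3677017}{1386700}$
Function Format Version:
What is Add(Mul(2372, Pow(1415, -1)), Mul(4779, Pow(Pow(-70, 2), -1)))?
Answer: Rational(3677017, 1386700) ≈ 2.6516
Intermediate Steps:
Add(Mul(2372, Pow(1415, -1)), Mul(4779, Pow(Pow(-70, 2), -1))) = Add(Mul(2372, Rational(1, 1415)), Mul(4779, Pow(4900, -1))) = Add(Rational(2372, 1415), Mul(4779, Rational(1, 4900))) = Add(Rational(2372, 1415), Rational(4779, 4900)) = Rational(3677017, 1386700)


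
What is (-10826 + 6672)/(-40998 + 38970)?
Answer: 2077/1014 ≈ 2.0483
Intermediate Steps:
(-10826 + 6672)/(-40998 + 38970) = -4154/(-2028) = -4154*(-1/2028) = 2077/1014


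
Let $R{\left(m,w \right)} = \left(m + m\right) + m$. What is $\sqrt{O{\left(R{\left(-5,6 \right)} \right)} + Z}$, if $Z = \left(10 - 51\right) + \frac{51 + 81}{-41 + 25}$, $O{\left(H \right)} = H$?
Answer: $\frac{i \sqrt{257}}{2} \approx 8.0156 i$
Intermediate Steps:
$R{\left(m,w \right)} = 3 m$ ($R{\left(m,w \right)} = 2 m + m = 3 m$)
$Z = - \frac{197}{4}$ ($Z = -41 + \frac{132}{-16} = -41 + 132 \left(- \frac{1}{16}\right) = -41 - \frac{33}{4} = - \frac{197}{4} \approx -49.25$)
$\sqrt{O{\left(R{\left(-5,6 \right)} \right)} + Z} = \sqrt{3 \left(-5\right) - \frac{197}{4}} = \sqrt{-15 - \frac{197}{4}} = \sqrt{- \frac{257}{4}} = \frac{i \sqrt{257}}{2}$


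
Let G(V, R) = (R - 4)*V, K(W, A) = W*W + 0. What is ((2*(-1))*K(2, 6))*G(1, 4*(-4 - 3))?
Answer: 256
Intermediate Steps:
K(W, A) = W² (K(W, A) = W² + 0 = W²)
G(V, R) = V*(-4 + R) (G(V, R) = (-4 + R)*V = V*(-4 + R))
((2*(-1))*K(2, 6))*G(1, 4*(-4 - 3)) = ((2*(-1))*2²)*(1*(-4 + 4*(-4 - 3))) = (-2*4)*(1*(-4 + 4*(-7))) = -8*(-4 - 28) = -8*(-32) = 256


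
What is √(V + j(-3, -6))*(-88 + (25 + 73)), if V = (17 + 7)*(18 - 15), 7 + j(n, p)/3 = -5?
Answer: 60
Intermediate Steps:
j(n, p) = -36 (j(n, p) = -21 + 3*(-5) = -21 - 15 = -36)
V = 72 (V = 24*3 = 72)
√(V + j(-3, -6))*(-88 + (25 + 73)) = √(72 - 36)*(-88 + (25 + 73)) = √36*(-88 + 98) = 6*10 = 60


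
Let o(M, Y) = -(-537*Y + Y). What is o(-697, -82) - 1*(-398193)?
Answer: 354241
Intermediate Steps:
o(M, Y) = 536*Y (o(M, Y) = -(-536)*Y = 536*Y)
o(-697, -82) - 1*(-398193) = 536*(-82) - 1*(-398193) = -43952 + 398193 = 354241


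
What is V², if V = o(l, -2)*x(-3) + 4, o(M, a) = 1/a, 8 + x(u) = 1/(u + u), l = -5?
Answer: 9409/144 ≈ 65.340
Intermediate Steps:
x(u) = -8 + 1/(2*u) (x(u) = -8 + 1/(u + u) = -8 + 1/(2*u))
V = 97/12 (V = (-8 + (½)/(-3))/(-2) + 4 = -(-8 + (½)*(-⅓))/2 + 4 = -(-8 - ⅙)/2 + 4 = -½*(-49/6) + 4 = 49/12 + 4 = 97/12 ≈ 8.0833)
V² = (97/12)² = 9409/144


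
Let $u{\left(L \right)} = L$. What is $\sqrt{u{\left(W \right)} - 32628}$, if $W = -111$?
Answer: $i \sqrt{32739} \approx 180.94 i$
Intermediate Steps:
$\sqrt{u{\left(W \right)} - 32628} = \sqrt{-111 - 32628} = \sqrt{-32739} = i \sqrt{32739}$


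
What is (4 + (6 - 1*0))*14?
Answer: 140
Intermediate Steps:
(4 + (6 - 1*0))*14 = (4 + (6 + 0))*14 = (4 + 6)*14 = 10*14 = 140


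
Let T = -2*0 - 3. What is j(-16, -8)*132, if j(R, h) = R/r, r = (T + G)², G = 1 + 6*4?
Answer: -48/11 ≈ -4.3636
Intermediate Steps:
T = -3 (T = 0 - 3 = -3)
G = 25 (G = 1 + 24 = 25)
r = 484 (r = (-3 + 25)² = 22² = 484)
j(R, h) = R/484
j(-16, -8)*132 = ((1/484)*(-16))*132 = -4/121*132 = -48/11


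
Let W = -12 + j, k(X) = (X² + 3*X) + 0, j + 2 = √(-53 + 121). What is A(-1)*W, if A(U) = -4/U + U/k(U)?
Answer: -63 + 9*√17 ≈ -25.892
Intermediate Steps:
j = -2 + 2*√17 (j = -2 + √(-53 + 121) = -2 + √68 = -2 + 2*√17 ≈ 6.2462)
k(X) = X² + 3*X
A(U) = 1/(3 + U) - 4/U (A(U) = -4/U + U/((U*(3 + U))) = -4/U + U*(1/(U*(3 + U))) = -4/U + 1/(3 + U) = 1/(3 + U) - 4/U)
W = -14 + 2*√17 (W = -12 + (-2 + 2*√17) = -14 + 2*√17 ≈ -5.7538)
A(-1)*W = (3*(-4 - 1*(-1))/(-1*(3 - 1)))*(-14 + 2*√17) = (3*(-1)*(-4 + 1)/2)*(-14 + 2*√17) = (3*(-1)*(½)*(-3))*(-14 + 2*√17) = 9*(-14 + 2*√17)/2 = -63 + 9*√17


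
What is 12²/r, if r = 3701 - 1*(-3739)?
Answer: 3/155 ≈ 0.019355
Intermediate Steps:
r = 7440 (r = 3701 + 3739 = 7440)
12²/r = 12²/7440 = 144*(1/7440) = 3/155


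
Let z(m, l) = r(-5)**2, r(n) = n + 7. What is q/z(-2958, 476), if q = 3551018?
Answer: 1775509/2 ≈ 8.8775e+5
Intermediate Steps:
r(n) = 7 + n
z(m, l) = 4 (z(m, l) = (7 - 5)**2 = 2**2 = 4)
q/z(-2958, 476) = 3551018/4 = 3551018*(1/4) = 1775509/2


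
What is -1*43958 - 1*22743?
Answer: -66701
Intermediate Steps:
-1*43958 - 1*22743 = -43958 - 22743 = -66701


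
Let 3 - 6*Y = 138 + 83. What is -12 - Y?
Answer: 73/3 ≈ 24.333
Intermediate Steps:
Y = -109/3 (Y = 1/2 - (138 + 83)/6 = 1/2 - 1/6*221 = 1/2 - 221/6 = -109/3 ≈ -36.333)
-12 - Y = -12 - 1*(-109/3) = -12 + 109/3 = 73/3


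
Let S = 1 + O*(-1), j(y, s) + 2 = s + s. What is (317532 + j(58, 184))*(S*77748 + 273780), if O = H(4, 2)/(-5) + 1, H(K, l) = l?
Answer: 484602439608/5 ≈ 9.6921e+10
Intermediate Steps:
O = 3/5 (O = 2/(-5) + 1 = 2*(-1/5) + 1 = -2/5 + 1 = 3/5 ≈ 0.60000)
j(y, s) = -2 + 2*s (j(y, s) = -2 + (s + s) = -2 + 2*s)
S = 2/5 (S = 1 + (3/5)*(-1) = 1 - 3/5 = 2/5 ≈ 0.40000)
(317532 + j(58, 184))*(S*77748 + 273780) = (317532 + (-2 + 2*184))*((2/5)*77748 + 273780) = (317532 + (-2 + 368))*(155496/5 + 273780) = (317532 + 366)*(1524396/5) = 317898*(1524396/5) = 484602439608/5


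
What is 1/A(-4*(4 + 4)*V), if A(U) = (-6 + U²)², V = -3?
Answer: 1/84824100 ≈ 1.1789e-8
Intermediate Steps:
1/A(-4*(4 + 4)*V) = 1/((-6 + (-4*(4 + 4)*(-3))²)²) = 1/((-6 + (-32*(-3))²)²) = 1/((-6 + (-4*(-24))²)²) = 1/((-6 + 96²)²) = 1/((-6 + 9216)²) = 1/(9210²) = 1/84824100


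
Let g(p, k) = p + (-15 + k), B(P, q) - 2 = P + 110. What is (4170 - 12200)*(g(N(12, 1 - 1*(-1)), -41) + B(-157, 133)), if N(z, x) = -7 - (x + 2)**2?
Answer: 995720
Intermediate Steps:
B(P, q) = 112 + P (B(P, q) = 2 + (P + 110) = 2 + (110 + P) = 112 + P)
N(z, x) = -7 - (2 + x)**2
g(p, k) = -15 + k + p
(4170 - 12200)*(g(N(12, 1 - 1*(-1)), -41) + B(-157, 133)) = (4170 - 12200)*((-15 - 41 + (-7 - (2 + (1 - 1*(-1)))**2)) + (112 - 157)) = -8030*((-15 - 41 + (-7 - (2 + (1 + 1))**2)) - 45) = -8030*((-15 - 41 + (-7 - (2 + 2)**2)) - 45) = -8030*((-15 - 41 + (-7 - 1*4**2)) - 45) = -8030*((-15 - 41 + (-7 - 1*16)) - 45) = -8030*((-15 - 41 + (-7 - 16)) - 45) = -8030*((-15 - 41 - 23) - 45) = -8030*(-79 - 45) = -8030*(-124) = 995720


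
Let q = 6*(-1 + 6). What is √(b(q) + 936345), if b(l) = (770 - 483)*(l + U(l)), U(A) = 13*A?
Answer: √1056885 ≈ 1028.0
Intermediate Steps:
q = 30 (q = 6*5 = 30)
b(l) = 4018*l (b(l) = (770 - 483)*(l + 13*l) = 287*(14*l) = 4018*l)
√(b(q) + 936345) = √(4018*30 + 936345) = √(120540 + 936345) = √1056885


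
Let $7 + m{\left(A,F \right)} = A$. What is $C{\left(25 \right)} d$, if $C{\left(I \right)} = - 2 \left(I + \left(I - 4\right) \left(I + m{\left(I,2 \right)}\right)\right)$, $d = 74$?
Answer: $-137344$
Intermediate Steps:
$m{\left(A,F \right)} = -7 + A$
$C{\left(I \right)} = - 2 I - 2 \left(-7 + 2 I\right) \left(-4 + I\right)$ ($C{\left(I \right)} = - 2 \left(I + \left(I - 4\right) \left(I + \left(-7 + I\right)\right)\right) = - 2 \left(I + \left(-4 + I\right) \left(-7 + 2 I\right)\right) = - 2 \left(I + \left(-7 + 2 I\right) \left(-4 + I\right)\right) = - 2 I - 2 \left(-7 + 2 I\right) \left(-4 + I\right)$)
$C{\left(25 \right)} d = \left(-56 - 4 \cdot 25^{2} + 28 \cdot 25\right) 74 = \left(-56 - 2500 + 700\right) 74 = \left(-1856\right) 74 = -137344$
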